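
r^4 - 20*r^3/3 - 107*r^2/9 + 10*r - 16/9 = (r - 8)*(r - 1/3)^2*(r + 2)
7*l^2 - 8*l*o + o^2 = (-7*l + o)*(-l + o)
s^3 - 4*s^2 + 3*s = s*(s - 3)*(s - 1)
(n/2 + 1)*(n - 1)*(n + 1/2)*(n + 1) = n^4/2 + 5*n^3/4 - 5*n/4 - 1/2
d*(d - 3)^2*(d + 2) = d^4 - 4*d^3 - 3*d^2 + 18*d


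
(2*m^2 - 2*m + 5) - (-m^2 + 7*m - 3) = 3*m^2 - 9*m + 8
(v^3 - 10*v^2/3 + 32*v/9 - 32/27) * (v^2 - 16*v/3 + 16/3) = v^5 - 26*v^4/3 + 80*v^3/3 - 1024*v^2/27 + 2048*v/81 - 512/81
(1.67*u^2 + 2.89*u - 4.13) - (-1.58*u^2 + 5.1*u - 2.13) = 3.25*u^2 - 2.21*u - 2.0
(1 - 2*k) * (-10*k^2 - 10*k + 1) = 20*k^3 + 10*k^2 - 12*k + 1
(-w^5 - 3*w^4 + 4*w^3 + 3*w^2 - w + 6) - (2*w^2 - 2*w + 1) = -w^5 - 3*w^4 + 4*w^3 + w^2 + w + 5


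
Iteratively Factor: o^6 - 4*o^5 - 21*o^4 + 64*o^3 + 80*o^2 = (o + 1)*(o^5 - 5*o^4 - 16*o^3 + 80*o^2) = o*(o + 1)*(o^4 - 5*o^3 - 16*o^2 + 80*o) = o*(o - 5)*(o + 1)*(o^3 - 16*o) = o*(o - 5)*(o + 1)*(o + 4)*(o^2 - 4*o) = o^2*(o - 5)*(o + 1)*(o + 4)*(o - 4)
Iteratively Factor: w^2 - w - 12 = (w - 4)*(w + 3)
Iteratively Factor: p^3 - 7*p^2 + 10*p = (p - 5)*(p^2 - 2*p) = p*(p - 5)*(p - 2)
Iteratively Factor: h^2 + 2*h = (h)*(h + 2)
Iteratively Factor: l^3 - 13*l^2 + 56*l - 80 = (l - 4)*(l^2 - 9*l + 20) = (l - 5)*(l - 4)*(l - 4)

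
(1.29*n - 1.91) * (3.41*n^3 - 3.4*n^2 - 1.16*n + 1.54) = 4.3989*n^4 - 10.8991*n^3 + 4.9976*n^2 + 4.2022*n - 2.9414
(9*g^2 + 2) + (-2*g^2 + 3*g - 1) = 7*g^2 + 3*g + 1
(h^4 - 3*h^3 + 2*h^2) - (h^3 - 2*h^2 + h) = h^4 - 4*h^3 + 4*h^2 - h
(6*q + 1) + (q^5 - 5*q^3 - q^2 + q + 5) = q^5 - 5*q^3 - q^2 + 7*q + 6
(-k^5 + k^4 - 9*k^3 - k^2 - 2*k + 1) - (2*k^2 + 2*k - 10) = -k^5 + k^4 - 9*k^3 - 3*k^2 - 4*k + 11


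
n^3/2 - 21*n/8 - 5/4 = (n/2 + 1)*(n - 5/2)*(n + 1/2)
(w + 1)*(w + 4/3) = w^2 + 7*w/3 + 4/3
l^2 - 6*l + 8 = (l - 4)*(l - 2)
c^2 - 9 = (c - 3)*(c + 3)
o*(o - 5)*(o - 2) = o^3 - 7*o^2 + 10*o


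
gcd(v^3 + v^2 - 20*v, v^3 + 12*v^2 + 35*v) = v^2 + 5*v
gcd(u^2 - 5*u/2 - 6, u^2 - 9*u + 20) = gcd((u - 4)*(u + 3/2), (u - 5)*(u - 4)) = u - 4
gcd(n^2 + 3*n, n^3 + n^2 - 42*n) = n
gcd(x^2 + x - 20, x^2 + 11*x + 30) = x + 5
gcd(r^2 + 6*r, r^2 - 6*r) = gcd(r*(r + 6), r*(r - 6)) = r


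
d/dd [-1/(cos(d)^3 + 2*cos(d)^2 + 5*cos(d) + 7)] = (3*sin(d)^2 - 4*cos(d) - 8)*sin(d)/(cos(d)^3 + 2*cos(d)^2 + 5*cos(d) + 7)^2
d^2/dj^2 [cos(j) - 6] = -cos(j)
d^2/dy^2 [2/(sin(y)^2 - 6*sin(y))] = 4*(-2*sin(y) + 9 - 15/sin(y) - 18/sin(y)^2 + 36/sin(y)^3)/(sin(y) - 6)^3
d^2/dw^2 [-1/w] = -2/w^3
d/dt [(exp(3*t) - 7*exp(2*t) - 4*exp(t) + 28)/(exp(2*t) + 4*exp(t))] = (exp(4*t) + 8*exp(3*t) - 24*exp(2*t) - 56*exp(t) - 112)*exp(-t)/(exp(2*t) + 8*exp(t) + 16)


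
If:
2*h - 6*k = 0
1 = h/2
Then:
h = 2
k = 2/3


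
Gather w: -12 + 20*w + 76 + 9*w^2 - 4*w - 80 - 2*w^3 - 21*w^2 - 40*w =-2*w^3 - 12*w^2 - 24*w - 16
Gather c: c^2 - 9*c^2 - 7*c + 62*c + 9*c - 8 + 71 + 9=-8*c^2 + 64*c + 72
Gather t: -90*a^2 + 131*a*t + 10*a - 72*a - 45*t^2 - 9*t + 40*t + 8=-90*a^2 - 62*a - 45*t^2 + t*(131*a + 31) + 8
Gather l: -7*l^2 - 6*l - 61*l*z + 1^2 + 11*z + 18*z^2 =-7*l^2 + l*(-61*z - 6) + 18*z^2 + 11*z + 1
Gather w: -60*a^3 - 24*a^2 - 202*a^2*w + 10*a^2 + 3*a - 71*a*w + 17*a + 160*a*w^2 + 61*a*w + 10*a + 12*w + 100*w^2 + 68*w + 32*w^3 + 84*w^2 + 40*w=-60*a^3 - 14*a^2 + 30*a + 32*w^3 + w^2*(160*a + 184) + w*(-202*a^2 - 10*a + 120)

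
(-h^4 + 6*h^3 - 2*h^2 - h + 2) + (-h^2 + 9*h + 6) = -h^4 + 6*h^3 - 3*h^2 + 8*h + 8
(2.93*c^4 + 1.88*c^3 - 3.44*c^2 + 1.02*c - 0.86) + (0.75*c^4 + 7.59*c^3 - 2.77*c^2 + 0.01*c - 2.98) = 3.68*c^4 + 9.47*c^3 - 6.21*c^2 + 1.03*c - 3.84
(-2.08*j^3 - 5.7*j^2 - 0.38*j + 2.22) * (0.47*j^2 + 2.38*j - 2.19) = -0.9776*j^5 - 7.6294*j^4 - 9.1894*j^3 + 12.622*j^2 + 6.1158*j - 4.8618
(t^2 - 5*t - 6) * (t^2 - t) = t^4 - 6*t^3 - t^2 + 6*t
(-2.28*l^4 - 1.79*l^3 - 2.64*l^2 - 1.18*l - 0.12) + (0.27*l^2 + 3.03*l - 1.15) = -2.28*l^4 - 1.79*l^3 - 2.37*l^2 + 1.85*l - 1.27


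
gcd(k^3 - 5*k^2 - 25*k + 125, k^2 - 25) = k^2 - 25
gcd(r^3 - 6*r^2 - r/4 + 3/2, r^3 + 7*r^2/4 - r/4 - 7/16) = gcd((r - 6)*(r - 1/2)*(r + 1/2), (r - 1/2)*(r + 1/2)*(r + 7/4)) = r^2 - 1/4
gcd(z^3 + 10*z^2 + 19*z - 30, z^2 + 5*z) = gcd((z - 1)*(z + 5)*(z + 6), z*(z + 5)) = z + 5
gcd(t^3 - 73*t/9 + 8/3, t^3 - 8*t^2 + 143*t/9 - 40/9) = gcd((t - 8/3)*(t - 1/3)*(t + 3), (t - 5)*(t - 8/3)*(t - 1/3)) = t^2 - 3*t + 8/9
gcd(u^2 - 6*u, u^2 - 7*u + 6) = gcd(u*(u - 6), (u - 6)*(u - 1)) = u - 6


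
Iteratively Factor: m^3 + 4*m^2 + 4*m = (m + 2)*(m^2 + 2*m) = (m + 2)^2*(m)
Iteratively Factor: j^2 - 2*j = (j - 2)*(j)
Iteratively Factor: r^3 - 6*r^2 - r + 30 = (r - 5)*(r^2 - r - 6) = (r - 5)*(r + 2)*(r - 3)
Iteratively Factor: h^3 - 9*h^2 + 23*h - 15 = (h - 3)*(h^2 - 6*h + 5) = (h - 3)*(h - 1)*(h - 5)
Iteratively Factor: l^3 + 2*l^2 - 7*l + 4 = (l + 4)*(l^2 - 2*l + 1) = (l - 1)*(l + 4)*(l - 1)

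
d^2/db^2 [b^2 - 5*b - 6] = 2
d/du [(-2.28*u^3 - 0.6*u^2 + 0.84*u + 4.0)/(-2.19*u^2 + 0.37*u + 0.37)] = (4.9932*u^4 - 1.6872*u^3 - 0.913199999999999*u^2 + 17.076*u - 1.1692)/(4.7961*u^4 - 1.6206*u^3 - 1.4837*u^2 + 0.2738*u + 0.1369)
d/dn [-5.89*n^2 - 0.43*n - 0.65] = -11.78*n - 0.43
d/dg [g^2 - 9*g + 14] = 2*g - 9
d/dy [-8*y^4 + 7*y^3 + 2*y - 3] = -32*y^3 + 21*y^2 + 2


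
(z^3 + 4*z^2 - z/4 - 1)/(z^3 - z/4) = (z + 4)/z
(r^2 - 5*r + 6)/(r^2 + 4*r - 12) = (r - 3)/(r + 6)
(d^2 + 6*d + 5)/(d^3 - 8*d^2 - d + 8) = (d + 5)/(d^2 - 9*d + 8)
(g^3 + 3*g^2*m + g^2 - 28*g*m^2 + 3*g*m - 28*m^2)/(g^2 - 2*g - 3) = (g^2 + 3*g*m - 28*m^2)/(g - 3)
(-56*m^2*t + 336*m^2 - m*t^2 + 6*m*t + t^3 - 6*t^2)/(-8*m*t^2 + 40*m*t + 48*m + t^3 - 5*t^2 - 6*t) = (7*m + t)/(t + 1)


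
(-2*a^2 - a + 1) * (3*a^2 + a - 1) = -6*a^4 - 5*a^3 + 4*a^2 + 2*a - 1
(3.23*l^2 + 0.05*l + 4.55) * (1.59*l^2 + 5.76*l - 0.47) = 5.1357*l^4 + 18.6843*l^3 + 6.0044*l^2 + 26.1845*l - 2.1385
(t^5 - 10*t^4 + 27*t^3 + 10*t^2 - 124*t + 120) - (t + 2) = t^5 - 10*t^4 + 27*t^3 + 10*t^2 - 125*t + 118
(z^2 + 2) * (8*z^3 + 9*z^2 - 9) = 8*z^5 + 9*z^4 + 16*z^3 + 9*z^2 - 18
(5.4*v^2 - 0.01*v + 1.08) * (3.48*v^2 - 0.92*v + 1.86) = 18.792*v^4 - 5.0028*v^3 + 13.8116*v^2 - 1.0122*v + 2.0088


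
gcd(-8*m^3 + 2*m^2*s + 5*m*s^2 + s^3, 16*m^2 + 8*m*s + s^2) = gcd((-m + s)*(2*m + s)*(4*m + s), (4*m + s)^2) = 4*m + s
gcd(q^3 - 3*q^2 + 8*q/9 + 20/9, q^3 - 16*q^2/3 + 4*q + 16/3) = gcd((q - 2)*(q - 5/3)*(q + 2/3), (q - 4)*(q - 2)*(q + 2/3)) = q^2 - 4*q/3 - 4/3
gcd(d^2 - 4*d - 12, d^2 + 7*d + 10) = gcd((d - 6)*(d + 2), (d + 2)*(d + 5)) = d + 2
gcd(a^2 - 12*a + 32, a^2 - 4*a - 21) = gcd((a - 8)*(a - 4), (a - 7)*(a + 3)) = 1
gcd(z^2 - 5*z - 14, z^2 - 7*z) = z - 7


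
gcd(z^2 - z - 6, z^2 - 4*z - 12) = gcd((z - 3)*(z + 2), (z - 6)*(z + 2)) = z + 2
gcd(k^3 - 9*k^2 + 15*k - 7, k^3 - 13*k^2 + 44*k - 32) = k - 1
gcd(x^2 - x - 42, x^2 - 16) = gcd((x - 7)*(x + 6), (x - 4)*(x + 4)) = 1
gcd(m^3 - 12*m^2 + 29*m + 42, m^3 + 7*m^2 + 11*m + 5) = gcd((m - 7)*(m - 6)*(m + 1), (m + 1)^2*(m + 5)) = m + 1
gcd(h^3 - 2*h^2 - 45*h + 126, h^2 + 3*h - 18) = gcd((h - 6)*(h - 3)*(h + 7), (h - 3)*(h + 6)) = h - 3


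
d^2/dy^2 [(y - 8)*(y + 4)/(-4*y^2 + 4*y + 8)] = 3*(y^3 + 30*y^2 - 24*y + 28)/(2*(y^6 - 3*y^5 - 3*y^4 + 11*y^3 + 6*y^2 - 12*y - 8))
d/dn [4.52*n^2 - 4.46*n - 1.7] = 9.04*n - 4.46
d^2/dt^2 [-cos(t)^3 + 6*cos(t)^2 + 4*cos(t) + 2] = -13*cos(t)/4 - 12*cos(2*t) + 9*cos(3*t)/4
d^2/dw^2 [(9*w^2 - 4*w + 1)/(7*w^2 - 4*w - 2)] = 14*(8*w^3 + 75*w^2 - 36*w + 14)/(343*w^6 - 588*w^5 + 42*w^4 + 272*w^3 - 12*w^2 - 48*w - 8)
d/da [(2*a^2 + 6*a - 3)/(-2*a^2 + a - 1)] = (14*a^2 - 16*a - 3)/(4*a^4 - 4*a^3 + 5*a^2 - 2*a + 1)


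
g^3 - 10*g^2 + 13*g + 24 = (g - 8)*(g - 3)*(g + 1)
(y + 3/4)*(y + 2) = y^2 + 11*y/4 + 3/2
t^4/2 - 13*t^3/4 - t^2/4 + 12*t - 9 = (t/2 + 1)*(t - 6)*(t - 3/2)*(t - 1)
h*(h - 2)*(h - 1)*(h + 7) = h^4 + 4*h^3 - 19*h^2 + 14*h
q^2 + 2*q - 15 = (q - 3)*(q + 5)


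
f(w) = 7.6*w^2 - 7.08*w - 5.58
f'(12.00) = 175.32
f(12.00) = 1003.86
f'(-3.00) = -52.68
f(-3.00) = 84.06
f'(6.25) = 87.92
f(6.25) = 247.04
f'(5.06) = 69.83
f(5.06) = 153.18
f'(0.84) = 5.69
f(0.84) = -6.16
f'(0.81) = 5.23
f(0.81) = -6.33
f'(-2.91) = -51.31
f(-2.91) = 79.38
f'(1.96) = 22.71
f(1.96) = 9.74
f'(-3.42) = -59.06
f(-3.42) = 107.53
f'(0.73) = 4.02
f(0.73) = -6.70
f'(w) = 15.2*w - 7.08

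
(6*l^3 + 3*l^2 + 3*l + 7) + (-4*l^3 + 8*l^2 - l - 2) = 2*l^3 + 11*l^2 + 2*l + 5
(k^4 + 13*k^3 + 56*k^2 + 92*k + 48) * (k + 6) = k^5 + 19*k^4 + 134*k^3 + 428*k^2 + 600*k + 288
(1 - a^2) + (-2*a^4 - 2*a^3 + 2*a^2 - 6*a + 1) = -2*a^4 - 2*a^3 + a^2 - 6*a + 2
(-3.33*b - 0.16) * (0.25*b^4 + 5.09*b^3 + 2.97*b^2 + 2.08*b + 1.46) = -0.8325*b^5 - 16.9897*b^4 - 10.7045*b^3 - 7.4016*b^2 - 5.1946*b - 0.2336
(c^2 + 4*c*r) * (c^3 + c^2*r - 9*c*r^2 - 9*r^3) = c^5 + 5*c^4*r - 5*c^3*r^2 - 45*c^2*r^3 - 36*c*r^4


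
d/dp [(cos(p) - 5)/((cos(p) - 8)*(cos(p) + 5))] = (cos(p)^2 - 10*cos(p) + 55)*sin(p)/((cos(p) - 8)^2*(cos(p) + 5)^2)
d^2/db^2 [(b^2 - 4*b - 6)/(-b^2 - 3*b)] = 2*(7*b^3 + 18*b^2 + 54*b + 54)/(b^3*(b^3 + 9*b^2 + 27*b + 27))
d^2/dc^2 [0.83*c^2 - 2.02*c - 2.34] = 1.66000000000000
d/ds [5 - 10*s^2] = -20*s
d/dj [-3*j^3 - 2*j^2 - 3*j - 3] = -9*j^2 - 4*j - 3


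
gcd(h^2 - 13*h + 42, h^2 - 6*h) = h - 6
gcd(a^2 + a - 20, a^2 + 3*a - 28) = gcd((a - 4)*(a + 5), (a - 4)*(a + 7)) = a - 4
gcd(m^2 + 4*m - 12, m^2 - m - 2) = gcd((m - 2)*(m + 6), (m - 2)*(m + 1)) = m - 2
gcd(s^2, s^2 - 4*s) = s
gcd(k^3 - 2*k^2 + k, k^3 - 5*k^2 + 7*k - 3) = k^2 - 2*k + 1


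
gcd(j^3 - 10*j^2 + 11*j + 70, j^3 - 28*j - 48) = j + 2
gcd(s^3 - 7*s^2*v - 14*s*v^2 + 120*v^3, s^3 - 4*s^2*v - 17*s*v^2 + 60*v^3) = s^2 - s*v - 20*v^2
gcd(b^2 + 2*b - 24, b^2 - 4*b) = b - 4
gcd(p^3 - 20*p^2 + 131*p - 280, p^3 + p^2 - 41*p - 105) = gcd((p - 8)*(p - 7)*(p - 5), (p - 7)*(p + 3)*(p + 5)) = p - 7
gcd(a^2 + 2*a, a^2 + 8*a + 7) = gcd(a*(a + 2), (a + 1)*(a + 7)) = 1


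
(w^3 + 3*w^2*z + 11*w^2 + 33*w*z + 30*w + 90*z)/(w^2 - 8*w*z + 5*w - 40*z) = (-w^2 - 3*w*z - 6*w - 18*z)/(-w + 8*z)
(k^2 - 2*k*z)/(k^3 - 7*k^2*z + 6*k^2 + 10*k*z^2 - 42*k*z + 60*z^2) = k/(k^2 - 5*k*z + 6*k - 30*z)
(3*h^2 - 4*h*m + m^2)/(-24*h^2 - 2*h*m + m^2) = (-3*h^2 + 4*h*m - m^2)/(24*h^2 + 2*h*m - m^2)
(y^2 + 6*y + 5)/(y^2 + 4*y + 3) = (y + 5)/(y + 3)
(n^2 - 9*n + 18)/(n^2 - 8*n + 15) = (n - 6)/(n - 5)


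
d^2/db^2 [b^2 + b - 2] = 2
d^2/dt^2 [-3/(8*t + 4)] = -6/(2*t + 1)^3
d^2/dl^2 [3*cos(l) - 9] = -3*cos(l)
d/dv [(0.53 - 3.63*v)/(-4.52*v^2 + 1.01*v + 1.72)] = (-16.4076*v^2 + 4.7912*v - 6.7789)/(20.4304*v^4 - 9.1304*v^3 - 14.5287*v^2 + 3.4744*v + 2.9584)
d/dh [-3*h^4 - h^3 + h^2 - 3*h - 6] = -12*h^3 - 3*h^2 + 2*h - 3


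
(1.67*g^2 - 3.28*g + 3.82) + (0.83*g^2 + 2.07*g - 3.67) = 2.5*g^2 - 1.21*g + 0.15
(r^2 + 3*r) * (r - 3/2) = r^3 + 3*r^2/2 - 9*r/2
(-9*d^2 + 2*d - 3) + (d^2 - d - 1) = -8*d^2 + d - 4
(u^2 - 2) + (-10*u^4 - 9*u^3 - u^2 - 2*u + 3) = -10*u^4 - 9*u^3 - 2*u + 1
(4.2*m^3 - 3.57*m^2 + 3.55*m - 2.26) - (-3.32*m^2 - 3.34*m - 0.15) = 4.2*m^3 - 0.25*m^2 + 6.89*m - 2.11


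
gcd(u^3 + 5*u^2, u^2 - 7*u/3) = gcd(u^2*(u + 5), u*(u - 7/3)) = u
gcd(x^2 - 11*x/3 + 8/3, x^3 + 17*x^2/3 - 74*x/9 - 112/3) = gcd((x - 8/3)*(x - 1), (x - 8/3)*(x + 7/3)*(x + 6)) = x - 8/3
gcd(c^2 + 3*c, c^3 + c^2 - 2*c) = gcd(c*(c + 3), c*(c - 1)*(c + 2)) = c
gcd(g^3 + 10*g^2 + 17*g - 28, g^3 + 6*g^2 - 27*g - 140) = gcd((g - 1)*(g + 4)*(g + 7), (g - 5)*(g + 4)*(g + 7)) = g^2 + 11*g + 28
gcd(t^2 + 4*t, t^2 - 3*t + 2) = 1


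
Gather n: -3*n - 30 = -3*n - 30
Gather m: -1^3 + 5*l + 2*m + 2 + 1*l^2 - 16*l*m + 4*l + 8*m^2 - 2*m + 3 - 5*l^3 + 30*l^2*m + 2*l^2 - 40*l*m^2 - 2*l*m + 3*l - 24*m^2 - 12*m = -5*l^3 + 3*l^2 + 12*l + m^2*(-40*l - 16) + m*(30*l^2 - 18*l - 12) + 4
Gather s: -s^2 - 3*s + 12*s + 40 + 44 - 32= -s^2 + 9*s + 52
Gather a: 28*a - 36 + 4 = 28*a - 32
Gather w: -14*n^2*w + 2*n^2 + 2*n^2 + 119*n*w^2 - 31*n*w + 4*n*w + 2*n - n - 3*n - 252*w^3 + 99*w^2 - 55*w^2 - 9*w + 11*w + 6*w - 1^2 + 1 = 4*n^2 - 2*n - 252*w^3 + w^2*(119*n + 44) + w*(-14*n^2 - 27*n + 8)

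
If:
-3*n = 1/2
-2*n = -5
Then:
No Solution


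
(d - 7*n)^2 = d^2 - 14*d*n + 49*n^2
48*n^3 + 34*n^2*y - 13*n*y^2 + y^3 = (-8*n + y)*(-6*n + y)*(n + y)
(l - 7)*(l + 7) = l^2 - 49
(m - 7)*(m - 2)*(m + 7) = m^3 - 2*m^2 - 49*m + 98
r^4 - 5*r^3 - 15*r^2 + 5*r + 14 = (r - 7)*(r - 1)*(r + 1)*(r + 2)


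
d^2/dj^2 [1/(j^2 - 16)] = 2*(3*j^2 + 16)/(j^2 - 16)^3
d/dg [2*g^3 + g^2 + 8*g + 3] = 6*g^2 + 2*g + 8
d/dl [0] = 0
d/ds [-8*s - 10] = -8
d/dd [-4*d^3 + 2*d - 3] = 2 - 12*d^2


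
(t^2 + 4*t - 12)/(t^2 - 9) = (t^2 + 4*t - 12)/(t^2 - 9)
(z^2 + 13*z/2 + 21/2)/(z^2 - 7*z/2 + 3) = (2*z^2 + 13*z + 21)/(2*z^2 - 7*z + 6)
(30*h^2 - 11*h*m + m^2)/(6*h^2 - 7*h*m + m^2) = (5*h - m)/(h - m)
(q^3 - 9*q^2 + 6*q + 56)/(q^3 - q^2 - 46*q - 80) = (q^2 - 11*q + 28)/(q^2 - 3*q - 40)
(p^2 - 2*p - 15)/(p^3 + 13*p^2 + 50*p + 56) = (p^2 - 2*p - 15)/(p^3 + 13*p^2 + 50*p + 56)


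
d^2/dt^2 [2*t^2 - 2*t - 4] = 4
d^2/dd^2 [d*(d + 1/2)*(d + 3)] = 6*d + 7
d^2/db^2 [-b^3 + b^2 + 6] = 2 - 6*b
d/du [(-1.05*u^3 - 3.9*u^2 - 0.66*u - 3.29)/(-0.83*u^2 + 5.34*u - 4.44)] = (0.8715*u^4 - 11.214*u^3 - 7.3878*u^2 + 29.1706*u + 20.499)/(0.6889*u^4 - 8.8644*u^3 + 35.886*u^2 - 47.4192*u + 19.7136)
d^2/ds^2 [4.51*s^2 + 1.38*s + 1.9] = 9.02000000000000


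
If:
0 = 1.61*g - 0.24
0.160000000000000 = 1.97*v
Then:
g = 0.15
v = 0.08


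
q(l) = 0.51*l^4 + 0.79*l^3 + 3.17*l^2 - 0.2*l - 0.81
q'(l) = 2.04*l^3 + 2.37*l^2 + 6.34*l - 0.2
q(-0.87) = 1.54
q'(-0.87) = -5.27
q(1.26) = 6.84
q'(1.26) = 15.63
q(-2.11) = 16.41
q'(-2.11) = -22.19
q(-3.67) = 96.09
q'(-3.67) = -92.39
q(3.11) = 100.70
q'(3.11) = 103.80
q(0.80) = 1.67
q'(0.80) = 7.43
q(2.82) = 73.80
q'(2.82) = 82.27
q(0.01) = -0.81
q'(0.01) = -0.14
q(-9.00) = 3027.96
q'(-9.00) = -1352.45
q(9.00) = 4176.18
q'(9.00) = 1735.99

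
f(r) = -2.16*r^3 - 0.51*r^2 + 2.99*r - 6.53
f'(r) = -6.48*r^2 - 1.02*r + 2.99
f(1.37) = -8.95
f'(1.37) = -10.57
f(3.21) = -73.63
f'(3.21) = -67.05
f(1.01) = -6.26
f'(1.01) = -4.65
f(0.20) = -5.97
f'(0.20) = 2.53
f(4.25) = -168.85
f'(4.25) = -118.39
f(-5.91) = 403.86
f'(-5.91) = -217.32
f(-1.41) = -5.70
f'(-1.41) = -8.45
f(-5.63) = 345.93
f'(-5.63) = -196.66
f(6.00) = -473.51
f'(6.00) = -236.41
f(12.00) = -3776.57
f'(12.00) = -942.37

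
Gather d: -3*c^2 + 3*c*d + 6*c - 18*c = -3*c^2 + 3*c*d - 12*c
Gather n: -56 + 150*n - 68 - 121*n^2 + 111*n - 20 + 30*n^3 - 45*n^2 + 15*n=30*n^3 - 166*n^2 + 276*n - 144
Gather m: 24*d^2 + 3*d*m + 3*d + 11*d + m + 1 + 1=24*d^2 + 14*d + m*(3*d + 1) + 2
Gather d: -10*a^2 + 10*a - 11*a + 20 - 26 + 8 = -10*a^2 - a + 2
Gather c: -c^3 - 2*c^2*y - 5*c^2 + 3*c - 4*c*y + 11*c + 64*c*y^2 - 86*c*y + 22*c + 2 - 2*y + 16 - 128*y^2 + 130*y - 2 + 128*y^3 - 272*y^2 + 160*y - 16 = -c^3 + c^2*(-2*y - 5) + c*(64*y^2 - 90*y + 36) + 128*y^3 - 400*y^2 + 288*y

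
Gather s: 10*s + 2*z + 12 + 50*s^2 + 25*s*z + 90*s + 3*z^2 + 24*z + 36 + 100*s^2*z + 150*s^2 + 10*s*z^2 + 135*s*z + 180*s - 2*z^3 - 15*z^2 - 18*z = s^2*(100*z + 200) + s*(10*z^2 + 160*z + 280) - 2*z^3 - 12*z^2 + 8*z + 48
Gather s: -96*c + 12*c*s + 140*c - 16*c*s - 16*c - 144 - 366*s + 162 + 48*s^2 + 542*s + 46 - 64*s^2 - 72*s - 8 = 28*c - 16*s^2 + s*(104 - 4*c) + 56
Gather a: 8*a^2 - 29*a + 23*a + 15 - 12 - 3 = 8*a^2 - 6*a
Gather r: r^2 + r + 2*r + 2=r^2 + 3*r + 2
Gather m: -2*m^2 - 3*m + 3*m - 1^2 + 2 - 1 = -2*m^2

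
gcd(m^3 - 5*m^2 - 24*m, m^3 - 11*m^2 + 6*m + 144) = m^2 - 5*m - 24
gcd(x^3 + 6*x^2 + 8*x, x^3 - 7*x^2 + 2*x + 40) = x + 2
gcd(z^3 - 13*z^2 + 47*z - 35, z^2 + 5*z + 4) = 1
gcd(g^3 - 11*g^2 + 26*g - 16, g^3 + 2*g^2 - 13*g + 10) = g^2 - 3*g + 2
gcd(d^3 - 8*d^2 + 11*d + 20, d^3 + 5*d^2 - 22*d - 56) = d - 4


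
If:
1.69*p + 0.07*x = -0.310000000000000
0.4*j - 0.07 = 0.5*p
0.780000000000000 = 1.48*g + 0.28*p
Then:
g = 0.00783623860546937*x + 0.561730369422677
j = -0.0517751479289941*x - 0.0542899408284024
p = -0.0414201183431953*x - 0.183431952662722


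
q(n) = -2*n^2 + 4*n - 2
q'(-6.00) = 28.00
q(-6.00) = -98.00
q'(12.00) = -44.00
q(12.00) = -242.00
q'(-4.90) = 23.60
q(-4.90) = -69.62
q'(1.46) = -1.84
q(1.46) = -0.42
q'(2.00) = -4.00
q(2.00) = -2.00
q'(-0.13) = 4.52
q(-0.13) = -2.55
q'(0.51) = 1.96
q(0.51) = -0.48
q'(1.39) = -1.56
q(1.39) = -0.30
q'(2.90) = -7.60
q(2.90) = -7.22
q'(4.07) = -12.28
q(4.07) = -18.85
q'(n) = 4 - 4*n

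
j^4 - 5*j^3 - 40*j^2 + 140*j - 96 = (j - 8)*(j - 2)*(j - 1)*(j + 6)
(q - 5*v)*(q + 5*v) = q^2 - 25*v^2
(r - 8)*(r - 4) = r^2 - 12*r + 32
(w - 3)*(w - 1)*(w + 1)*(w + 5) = w^4 + 2*w^3 - 16*w^2 - 2*w + 15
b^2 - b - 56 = (b - 8)*(b + 7)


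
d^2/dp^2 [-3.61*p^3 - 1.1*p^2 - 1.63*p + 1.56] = -21.66*p - 2.2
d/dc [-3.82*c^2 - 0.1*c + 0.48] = -7.64*c - 0.1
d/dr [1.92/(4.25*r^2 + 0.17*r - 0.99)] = (-16.32*r - 0.3264)/(4.25*r^2 + 0.17*r - 0.99)^2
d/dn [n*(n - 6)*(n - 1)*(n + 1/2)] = 4*n^3 - 39*n^2/2 + 5*n + 3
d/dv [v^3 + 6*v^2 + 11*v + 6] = 3*v^2 + 12*v + 11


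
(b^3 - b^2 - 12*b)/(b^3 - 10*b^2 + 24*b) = (b + 3)/(b - 6)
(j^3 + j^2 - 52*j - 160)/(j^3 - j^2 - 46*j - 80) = (j + 4)/(j + 2)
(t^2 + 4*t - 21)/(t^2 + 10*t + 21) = (t - 3)/(t + 3)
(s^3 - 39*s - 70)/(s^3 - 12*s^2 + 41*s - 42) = (s^2 + 7*s + 10)/(s^2 - 5*s + 6)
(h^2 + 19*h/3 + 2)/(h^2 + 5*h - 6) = (h + 1/3)/(h - 1)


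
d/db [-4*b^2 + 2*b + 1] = 2 - 8*b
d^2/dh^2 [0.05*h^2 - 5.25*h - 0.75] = 0.100000000000000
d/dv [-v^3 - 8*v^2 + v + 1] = -3*v^2 - 16*v + 1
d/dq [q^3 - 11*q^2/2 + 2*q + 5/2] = 3*q^2 - 11*q + 2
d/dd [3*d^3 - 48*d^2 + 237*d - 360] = 9*d^2 - 96*d + 237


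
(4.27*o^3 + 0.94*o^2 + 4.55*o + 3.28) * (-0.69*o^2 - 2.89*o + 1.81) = -2.9463*o^5 - 12.9889*o^4 + 1.8726*o^3 - 13.7113*o^2 - 1.2437*o + 5.9368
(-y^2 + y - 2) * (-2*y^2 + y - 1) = 2*y^4 - 3*y^3 + 6*y^2 - 3*y + 2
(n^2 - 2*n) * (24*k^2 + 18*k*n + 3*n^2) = 24*k^2*n^2 - 48*k^2*n + 18*k*n^3 - 36*k*n^2 + 3*n^4 - 6*n^3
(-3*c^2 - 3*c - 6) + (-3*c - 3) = -3*c^2 - 6*c - 9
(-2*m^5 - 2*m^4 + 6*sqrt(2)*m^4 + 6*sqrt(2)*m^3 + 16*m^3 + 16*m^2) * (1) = -2*m^5 - 2*m^4 + 6*sqrt(2)*m^4 + 6*sqrt(2)*m^3 + 16*m^3 + 16*m^2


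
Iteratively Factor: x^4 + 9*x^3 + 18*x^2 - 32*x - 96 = (x + 4)*(x^3 + 5*x^2 - 2*x - 24) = (x + 4)^2*(x^2 + x - 6) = (x + 3)*(x + 4)^2*(x - 2)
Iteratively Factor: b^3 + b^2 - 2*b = (b - 1)*(b^2 + 2*b) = b*(b - 1)*(b + 2)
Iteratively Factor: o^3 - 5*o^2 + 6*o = (o)*(o^2 - 5*o + 6) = o*(o - 2)*(o - 3)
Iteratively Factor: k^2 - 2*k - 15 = (k - 5)*(k + 3)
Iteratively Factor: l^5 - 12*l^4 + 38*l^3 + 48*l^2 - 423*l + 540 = (l + 3)*(l^4 - 15*l^3 + 83*l^2 - 201*l + 180) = (l - 3)*(l + 3)*(l^3 - 12*l^2 + 47*l - 60) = (l - 4)*(l - 3)*(l + 3)*(l^2 - 8*l + 15) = (l - 4)*(l - 3)^2*(l + 3)*(l - 5)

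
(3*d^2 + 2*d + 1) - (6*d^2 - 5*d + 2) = -3*d^2 + 7*d - 1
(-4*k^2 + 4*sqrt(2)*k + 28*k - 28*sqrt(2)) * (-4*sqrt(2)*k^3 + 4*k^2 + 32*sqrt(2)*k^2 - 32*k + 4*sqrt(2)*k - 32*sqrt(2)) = 16*sqrt(2)*k^5 - 240*sqrt(2)*k^4 - 48*k^4 + 720*k^3 + 896*sqrt(2)*k^3 - 2656*k^2 - 480*k + 1792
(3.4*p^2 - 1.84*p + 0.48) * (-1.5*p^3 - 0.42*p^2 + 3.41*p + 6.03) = -5.1*p^5 + 1.332*p^4 + 11.6468*p^3 + 14.026*p^2 - 9.4584*p + 2.8944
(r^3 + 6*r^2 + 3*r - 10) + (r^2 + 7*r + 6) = r^3 + 7*r^2 + 10*r - 4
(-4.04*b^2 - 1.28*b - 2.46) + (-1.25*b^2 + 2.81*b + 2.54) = -5.29*b^2 + 1.53*b + 0.0800000000000001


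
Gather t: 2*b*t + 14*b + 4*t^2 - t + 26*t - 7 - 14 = 14*b + 4*t^2 + t*(2*b + 25) - 21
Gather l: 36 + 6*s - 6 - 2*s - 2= 4*s + 28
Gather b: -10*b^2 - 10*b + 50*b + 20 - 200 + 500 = -10*b^2 + 40*b + 320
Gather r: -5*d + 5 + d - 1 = 4 - 4*d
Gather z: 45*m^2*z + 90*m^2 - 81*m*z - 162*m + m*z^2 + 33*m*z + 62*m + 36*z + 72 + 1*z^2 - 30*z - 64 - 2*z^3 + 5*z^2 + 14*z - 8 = 90*m^2 - 100*m - 2*z^3 + z^2*(m + 6) + z*(45*m^2 - 48*m + 20)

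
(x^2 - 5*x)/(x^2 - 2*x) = (x - 5)/(x - 2)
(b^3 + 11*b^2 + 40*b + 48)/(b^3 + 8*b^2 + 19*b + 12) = (b + 4)/(b + 1)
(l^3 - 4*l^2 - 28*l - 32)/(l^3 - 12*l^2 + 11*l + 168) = (l^2 + 4*l + 4)/(l^2 - 4*l - 21)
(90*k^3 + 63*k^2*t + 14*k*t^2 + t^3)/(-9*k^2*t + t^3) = (30*k^2 + 11*k*t + t^2)/(t*(-3*k + t))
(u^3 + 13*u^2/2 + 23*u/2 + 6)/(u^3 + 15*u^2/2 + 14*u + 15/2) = (u + 4)/(u + 5)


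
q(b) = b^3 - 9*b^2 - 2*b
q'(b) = 3*b^2 - 18*b - 2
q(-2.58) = -71.92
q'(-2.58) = 64.41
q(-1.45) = -19.07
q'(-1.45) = 30.41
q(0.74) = -6.00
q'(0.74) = -13.68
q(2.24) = -38.40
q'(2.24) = -27.27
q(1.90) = -29.43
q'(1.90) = -25.37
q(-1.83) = -32.61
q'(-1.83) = 40.99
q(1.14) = -12.49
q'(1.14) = -18.62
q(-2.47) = -65.04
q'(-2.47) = 60.76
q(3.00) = -60.00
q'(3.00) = -29.00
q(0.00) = 0.00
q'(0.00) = -2.00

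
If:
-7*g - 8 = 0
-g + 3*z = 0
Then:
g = -8/7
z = -8/21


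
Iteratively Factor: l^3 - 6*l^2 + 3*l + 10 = (l - 5)*(l^2 - l - 2) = (l - 5)*(l + 1)*(l - 2)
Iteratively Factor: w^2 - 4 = (w + 2)*(w - 2)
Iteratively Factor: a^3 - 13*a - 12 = (a + 3)*(a^2 - 3*a - 4) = (a + 1)*(a + 3)*(a - 4)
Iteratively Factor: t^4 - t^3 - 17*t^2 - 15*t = (t + 1)*(t^3 - 2*t^2 - 15*t) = t*(t + 1)*(t^2 - 2*t - 15) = t*(t - 5)*(t + 1)*(t + 3)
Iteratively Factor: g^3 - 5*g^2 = (g)*(g^2 - 5*g) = g^2*(g - 5)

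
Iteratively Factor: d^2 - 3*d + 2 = (d - 2)*(d - 1)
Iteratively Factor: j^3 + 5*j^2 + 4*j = (j)*(j^2 + 5*j + 4) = j*(j + 4)*(j + 1)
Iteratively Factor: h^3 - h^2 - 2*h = (h - 2)*(h^2 + h) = (h - 2)*(h + 1)*(h)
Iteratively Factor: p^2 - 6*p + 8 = (p - 2)*(p - 4)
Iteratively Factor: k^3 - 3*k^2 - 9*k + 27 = (k - 3)*(k^2 - 9) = (k - 3)*(k + 3)*(k - 3)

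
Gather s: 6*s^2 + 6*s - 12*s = 6*s^2 - 6*s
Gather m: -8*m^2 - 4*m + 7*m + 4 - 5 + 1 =-8*m^2 + 3*m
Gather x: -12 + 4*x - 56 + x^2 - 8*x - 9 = x^2 - 4*x - 77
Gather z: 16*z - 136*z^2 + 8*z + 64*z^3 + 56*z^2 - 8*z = 64*z^3 - 80*z^2 + 16*z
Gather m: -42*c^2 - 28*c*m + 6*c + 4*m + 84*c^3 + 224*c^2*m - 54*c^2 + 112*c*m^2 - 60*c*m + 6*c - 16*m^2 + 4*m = 84*c^3 - 96*c^2 + 12*c + m^2*(112*c - 16) + m*(224*c^2 - 88*c + 8)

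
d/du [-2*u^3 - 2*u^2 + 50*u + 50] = -6*u^2 - 4*u + 50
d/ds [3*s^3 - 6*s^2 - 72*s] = 9*s^2 - 12*s - 72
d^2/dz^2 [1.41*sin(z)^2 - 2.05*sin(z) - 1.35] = 2.05*sin(z) + 2.82*cos(2*z)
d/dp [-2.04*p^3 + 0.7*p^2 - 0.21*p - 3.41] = -6.12*p^2 + 1.4*p - 0.21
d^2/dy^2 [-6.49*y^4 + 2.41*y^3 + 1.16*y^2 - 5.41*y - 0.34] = -77.88*y^2 + 14.46*y + 2.32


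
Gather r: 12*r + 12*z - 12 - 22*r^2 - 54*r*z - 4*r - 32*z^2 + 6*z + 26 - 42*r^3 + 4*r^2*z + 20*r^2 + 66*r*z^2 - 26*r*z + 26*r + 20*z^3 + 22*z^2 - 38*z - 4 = -42*r^3 + r^2*(4*z - 2) + r*(66*z^2 - 80*z + 34) + 20*z^3 - 10*z^2 - 20*z + 10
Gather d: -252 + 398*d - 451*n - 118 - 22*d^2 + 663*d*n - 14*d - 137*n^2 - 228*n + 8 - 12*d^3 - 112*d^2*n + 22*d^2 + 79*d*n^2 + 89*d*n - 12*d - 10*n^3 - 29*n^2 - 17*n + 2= -12*d^3 - 112*d^2*n + d*(79*n^2 + 752*n + 372) - 10*n^3 - 166*n^2 - 696*n - 360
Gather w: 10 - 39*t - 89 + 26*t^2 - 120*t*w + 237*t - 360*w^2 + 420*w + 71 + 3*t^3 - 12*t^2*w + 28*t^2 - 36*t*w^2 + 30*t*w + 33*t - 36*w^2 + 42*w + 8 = 3*t^3 + 54*t^2 + 231*t + w^2*(-36*t - 396) + w*(-12*t^2 - 90*t + 462)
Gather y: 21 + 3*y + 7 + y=4*y + 28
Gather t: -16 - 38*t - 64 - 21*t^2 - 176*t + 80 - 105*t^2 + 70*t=-126*t^2 - 144*t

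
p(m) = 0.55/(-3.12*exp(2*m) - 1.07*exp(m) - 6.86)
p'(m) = 0.55*(6.24*exp(2*m) + 1.07*exp(m))/(-3.12*exp(2*m) - 1.07*exp(m) - 6.86)^2 = (3.432*exp(m) + 0.5885)*exp(m)/(3.12*exp(2*m) + 1.07*exp(m) + 6.86)^2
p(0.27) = -0.04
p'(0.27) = 0.04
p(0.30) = -0.04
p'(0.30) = 0.04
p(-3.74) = -0.08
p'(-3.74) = 0.00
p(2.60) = -0.00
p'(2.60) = 0.00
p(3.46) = -0.00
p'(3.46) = 0.00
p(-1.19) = -0.07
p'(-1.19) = 0.01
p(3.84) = -0.00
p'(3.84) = 0.00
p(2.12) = -0.00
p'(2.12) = 0.00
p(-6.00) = -0.08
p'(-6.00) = 0.00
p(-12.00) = -0.08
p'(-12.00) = 0.00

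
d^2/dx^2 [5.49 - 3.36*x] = 0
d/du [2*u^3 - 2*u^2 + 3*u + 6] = 6*u^2 - 4*u + 3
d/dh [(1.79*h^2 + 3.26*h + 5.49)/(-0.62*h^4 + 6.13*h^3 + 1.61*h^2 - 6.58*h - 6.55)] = (2.2196*h^5 - 4.9091*h^4 - 26.3524*h^3 - 117.9879*h^2 - 41.1268*h + 14.7712)/(0.3844*h^8 - 7.6012*h^7 + 35.5805*h^6 + 27.8978*h^5 - 69.9567*h^4 - 101.4906*h^3 + 22.2054*h^2 + 86.198*h + 42.9025)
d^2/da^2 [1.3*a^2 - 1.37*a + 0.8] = 2.60000000000000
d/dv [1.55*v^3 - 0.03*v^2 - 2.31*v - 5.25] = 4.65*v^2 - 0.06*v - 2.31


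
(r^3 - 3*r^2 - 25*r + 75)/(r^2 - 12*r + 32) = (r^3 - 3*r^2 - 25*r + 75)/(r^2 - 12*r + 32)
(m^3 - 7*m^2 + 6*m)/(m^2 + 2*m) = (m^2 - 7*m + 6)/(m + 2)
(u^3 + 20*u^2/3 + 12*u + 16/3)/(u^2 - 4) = (3*u^2 + 14*u + 8)/(3*(u - 2))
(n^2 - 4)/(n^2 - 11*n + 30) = (n^2 - 4)/(n^2 - 11*n + 30)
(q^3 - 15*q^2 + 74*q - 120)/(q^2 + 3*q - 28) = (q^2 - 11*q + 30)/(q + 7)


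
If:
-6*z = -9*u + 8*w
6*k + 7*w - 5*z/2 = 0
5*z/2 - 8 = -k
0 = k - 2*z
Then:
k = 32/9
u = -544/567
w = -152/63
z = 16/9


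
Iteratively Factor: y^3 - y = (y)*(y^2 - 1) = y*(y + 1)*(y - 1)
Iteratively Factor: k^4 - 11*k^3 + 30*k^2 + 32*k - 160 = (k + 2)*(k^3 - 13*k^2 + 56*k - 80) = (k - 4)*(k + 2)*(k^2 - 9*k + 20) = (k - 5)*(k - 4)*(k + 2)*(k - 4)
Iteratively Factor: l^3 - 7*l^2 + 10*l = (l)*(l^2 - 7*l + 10) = l*(l - 5)*(l - 2)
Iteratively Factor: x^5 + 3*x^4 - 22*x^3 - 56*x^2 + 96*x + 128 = (x + 4)*(x^4 - x^3 - 18*x^2 + 16*x + 32) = (x - 2)*(x + 4)*(x^3 + x^2 - 16*x - 16) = (x - 4)*(x - 2)*(x + 4)*(x^2 + 5*x + 4) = (x - 4)*(x - 2)*(x + 1)*(x + 4)*(x + 4)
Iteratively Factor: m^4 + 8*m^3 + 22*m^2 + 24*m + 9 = (m + 3)*(m^3 + 5*m^2 + 7*m + 3) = (m + 1)*(m + 3)*(m^2 + 4*m + 3) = (m + 1)*(m + 3)^2*(m + 1)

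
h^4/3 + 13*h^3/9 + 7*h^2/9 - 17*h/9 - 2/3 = (h/3 + 1)*(h - 1)*(h + 1/3)*(h + 2)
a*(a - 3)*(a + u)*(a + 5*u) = a^4 + 6*a^3*u - 3*a^3 + 5*a^2*u^2 - 18*a^2*u - 15*a*u^2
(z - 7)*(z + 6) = z^2 - z - 42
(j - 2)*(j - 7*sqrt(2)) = j^2 - 7*sqrt(2)*j - 2*j + 14*sqrt(2)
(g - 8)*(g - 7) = g^2 - 15*g + 56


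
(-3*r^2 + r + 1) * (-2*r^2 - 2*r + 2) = 6*r^4 + 4*r^3 - 10*r^2 + 2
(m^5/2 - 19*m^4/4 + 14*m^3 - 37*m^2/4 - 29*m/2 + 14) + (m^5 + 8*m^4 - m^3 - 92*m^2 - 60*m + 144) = 3*m^5/2 + 13*m^4/4 + 13*m^3 - 405*m^2/4 - 149*m/2 + 158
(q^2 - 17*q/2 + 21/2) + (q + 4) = q^2 - 15*q/2 + 29/2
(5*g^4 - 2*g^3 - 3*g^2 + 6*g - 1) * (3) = 15*g^4 - 6*g^3 - 9*g^2 + 18*g - 3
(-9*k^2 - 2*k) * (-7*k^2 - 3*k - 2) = 63*k^4 + 41*k^3 + 24*k^2 + 4*k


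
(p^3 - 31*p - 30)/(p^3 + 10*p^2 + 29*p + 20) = (p - 6)/(p + 4)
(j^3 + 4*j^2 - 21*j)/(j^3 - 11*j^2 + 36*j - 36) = j*(j + 7)/(j^2 - 8*j + 12)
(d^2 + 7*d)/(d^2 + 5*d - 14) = d/(d - 2)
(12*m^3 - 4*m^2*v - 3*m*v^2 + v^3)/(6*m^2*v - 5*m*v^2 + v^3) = (2*m + v)/v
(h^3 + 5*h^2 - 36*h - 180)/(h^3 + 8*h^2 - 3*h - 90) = (h - 6)/(h - 3)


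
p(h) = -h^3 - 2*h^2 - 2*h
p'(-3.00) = -17.00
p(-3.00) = 15.00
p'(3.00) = -41.00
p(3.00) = -51.00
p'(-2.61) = -12.00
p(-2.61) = 9.38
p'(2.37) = -28.33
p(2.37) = -29.29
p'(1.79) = -18.77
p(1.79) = -15.72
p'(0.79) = -7.03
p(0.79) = -3.32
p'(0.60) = -5.48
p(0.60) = -2.14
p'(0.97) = -8.70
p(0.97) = -4.73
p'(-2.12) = -7.00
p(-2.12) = 4.78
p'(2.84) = -37.56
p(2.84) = -44.72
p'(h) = -3*h^2 - 4*h - 2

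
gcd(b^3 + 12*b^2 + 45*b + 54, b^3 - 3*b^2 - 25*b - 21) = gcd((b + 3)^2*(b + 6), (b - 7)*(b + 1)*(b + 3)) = b + 3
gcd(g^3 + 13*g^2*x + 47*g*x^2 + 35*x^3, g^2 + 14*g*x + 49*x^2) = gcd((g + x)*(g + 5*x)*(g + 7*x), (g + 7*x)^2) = g + 7*x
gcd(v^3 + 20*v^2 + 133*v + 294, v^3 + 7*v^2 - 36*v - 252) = v^2 + 13*v + 42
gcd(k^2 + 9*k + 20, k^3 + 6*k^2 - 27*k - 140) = k + 4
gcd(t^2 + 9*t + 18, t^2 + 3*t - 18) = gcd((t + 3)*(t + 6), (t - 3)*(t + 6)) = t + 6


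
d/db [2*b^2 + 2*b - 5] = 4*b + 2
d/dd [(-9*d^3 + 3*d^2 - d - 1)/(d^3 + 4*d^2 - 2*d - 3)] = (-39*d^4 + 38*d^3 + 82*d^2 - 10*d + 1)/(d^6 + 8*d^5 + 12*d^4 - 22*d^3 - 20*d^2 + 12*d + 9)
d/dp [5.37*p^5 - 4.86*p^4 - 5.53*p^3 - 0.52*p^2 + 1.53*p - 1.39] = 26.85*p^4 - 19.44*p^3 - 16.59*p^2 - 1.04*p + 1.53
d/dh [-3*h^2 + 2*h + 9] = 2 - 6*h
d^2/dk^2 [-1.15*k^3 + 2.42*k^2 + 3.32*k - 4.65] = 4.84 - 6.9*k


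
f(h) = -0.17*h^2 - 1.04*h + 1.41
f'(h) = -0.34*h - 1.04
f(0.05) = 1.36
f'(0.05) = -1.06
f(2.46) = -2.18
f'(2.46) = -1.88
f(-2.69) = 2.98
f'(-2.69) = -0.13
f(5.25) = -8.74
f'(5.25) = -2.82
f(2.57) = -2.39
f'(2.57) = -1.91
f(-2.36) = 2.92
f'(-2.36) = -0.24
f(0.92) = 0.31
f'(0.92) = -1.35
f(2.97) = -3.18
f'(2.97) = -2.05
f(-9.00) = -3.00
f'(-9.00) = 2.02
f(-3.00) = 3.00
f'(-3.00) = -0.02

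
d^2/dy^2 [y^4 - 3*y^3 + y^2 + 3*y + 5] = 12*y^2 - 18*y + 2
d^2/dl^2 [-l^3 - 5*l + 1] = -6*l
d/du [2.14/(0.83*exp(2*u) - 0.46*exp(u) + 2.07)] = (0.9844 - 3.5524*exp(u))*exp(u)/(0.83*exp(2*u) - 0.46*exp(u) + 2.07)^2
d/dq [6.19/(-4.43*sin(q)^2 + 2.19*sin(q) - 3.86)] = (54.8434*sin(q) - 13.5561)*cos(q)/(4.43*sin(q)^2 - 2.19*sin(q) + 3.86)^2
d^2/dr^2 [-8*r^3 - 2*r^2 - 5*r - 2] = -48*r - 4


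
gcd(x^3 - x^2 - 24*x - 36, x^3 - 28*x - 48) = x^2 - 4*x - 12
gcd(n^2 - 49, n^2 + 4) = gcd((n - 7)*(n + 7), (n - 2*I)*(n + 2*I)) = 1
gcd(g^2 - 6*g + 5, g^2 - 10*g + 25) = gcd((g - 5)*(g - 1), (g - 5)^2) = g - 5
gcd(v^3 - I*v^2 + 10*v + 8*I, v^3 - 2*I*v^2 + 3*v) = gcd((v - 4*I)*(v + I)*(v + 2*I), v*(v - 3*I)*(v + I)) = v + I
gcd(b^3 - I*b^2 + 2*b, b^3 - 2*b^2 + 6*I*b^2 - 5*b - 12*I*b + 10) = b + I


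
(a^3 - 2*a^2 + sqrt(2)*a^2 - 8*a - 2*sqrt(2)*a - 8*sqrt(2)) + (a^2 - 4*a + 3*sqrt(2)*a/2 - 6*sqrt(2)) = a^3 - a^2 + sqrt(2)*a^2 - 12*a - sqrt(2)*a/2 - 14*sqrt(2)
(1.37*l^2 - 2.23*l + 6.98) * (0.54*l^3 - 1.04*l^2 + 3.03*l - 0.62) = 0.7398*l^5 - 2.629*l^4 + 10.2395*l^3 - 14.8655*l^2 + 22.532*l - 4.3276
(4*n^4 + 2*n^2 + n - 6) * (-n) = -4*n^5 - 2*n^3 - n^2 + 6*n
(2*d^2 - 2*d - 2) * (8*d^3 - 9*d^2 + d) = 16*d^5 - 34*d^4 + 4*d^3 + 16*d^2 - 2*d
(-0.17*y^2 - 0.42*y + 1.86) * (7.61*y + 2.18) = -1.2937*y^3 - 3.5668*y^2 + 13.239*y + 4.0548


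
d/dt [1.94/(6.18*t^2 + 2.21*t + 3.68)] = (-23.9784*t - 4.2874)/(6.18*t^2 + 2.21*t + 3.68)^2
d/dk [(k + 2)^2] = 2*k + 4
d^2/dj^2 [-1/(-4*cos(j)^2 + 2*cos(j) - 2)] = (16*sin(j)^4 - sin(j)^2 + 17*cos(j)/2 - 3*cos(3*j)/2 - 13)/(2*(2*sin(j)^2 + cos(j) - 3)^3)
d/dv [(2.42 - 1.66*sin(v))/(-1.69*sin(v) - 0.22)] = 4.455*cos(v)/(1.69*sin(v) + 0.22)^2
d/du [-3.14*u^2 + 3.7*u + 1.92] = 3.7 - 6.28*u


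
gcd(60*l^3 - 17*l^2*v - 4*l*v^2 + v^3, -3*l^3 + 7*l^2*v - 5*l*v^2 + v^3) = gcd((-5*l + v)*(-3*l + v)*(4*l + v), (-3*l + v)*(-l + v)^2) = -3*l + v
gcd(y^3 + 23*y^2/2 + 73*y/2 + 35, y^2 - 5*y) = 1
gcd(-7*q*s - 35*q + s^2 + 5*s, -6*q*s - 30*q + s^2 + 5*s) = s + 5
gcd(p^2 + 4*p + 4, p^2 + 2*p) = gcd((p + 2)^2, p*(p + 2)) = p + 2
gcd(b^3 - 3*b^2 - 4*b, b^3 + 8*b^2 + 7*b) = b^2 + b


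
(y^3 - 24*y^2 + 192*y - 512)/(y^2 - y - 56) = (y^2 - 16*y + 64)/(y + 7)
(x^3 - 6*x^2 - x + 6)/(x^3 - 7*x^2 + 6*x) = (x + 1)/x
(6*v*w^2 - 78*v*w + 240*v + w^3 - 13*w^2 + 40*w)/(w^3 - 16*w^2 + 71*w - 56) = (6*v*w - 30*v + w^2 - 5*w)/(w^2 - 8*w + 7)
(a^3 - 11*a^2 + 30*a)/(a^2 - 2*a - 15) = a*(a - 6)/(a + 3)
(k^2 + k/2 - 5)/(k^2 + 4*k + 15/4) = 2*(k - 2)/(2*k + 3)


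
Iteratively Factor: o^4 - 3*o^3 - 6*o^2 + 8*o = (o - 4)*(o^3 + o^2 - 2*o) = (o - 4)*(o - 1)*(o^2 + 2*o) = (o - 4)*(o - 1)*(o + 2)*(o)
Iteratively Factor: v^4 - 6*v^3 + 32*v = (v - 4)*(v^3 - 2*v^2 - 8*v) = (v - 4)^2*(v^2 + 2*v) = (v - 4)^2*(v + 2)*(v)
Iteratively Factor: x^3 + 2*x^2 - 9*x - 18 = (x + 3)*(x^2 - x - 6) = (x - 3)*(x + 3)*(x + 2)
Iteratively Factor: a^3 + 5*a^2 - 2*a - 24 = (a + 3)*(a^2 + 2*a - 8) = (a + 3)*(a + 4)*(a - 2)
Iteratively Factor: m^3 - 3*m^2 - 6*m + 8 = (m - 1)*(m^2 - 2*m - 8) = (m - 4)*(m - 1)*(m + 2)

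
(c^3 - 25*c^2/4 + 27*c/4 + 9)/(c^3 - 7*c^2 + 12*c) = (c + 3/4)/c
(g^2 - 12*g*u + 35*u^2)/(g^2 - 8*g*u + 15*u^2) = (-g + 7*u)/(-g + 3*u)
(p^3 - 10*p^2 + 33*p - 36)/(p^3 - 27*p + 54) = (p - 4)/(p + 6)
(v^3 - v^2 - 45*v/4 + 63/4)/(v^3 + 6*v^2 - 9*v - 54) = (v^2 + 2*v - 21/4)/(v^2 + 9*v + 18)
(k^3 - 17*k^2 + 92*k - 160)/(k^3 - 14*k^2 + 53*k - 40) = (k - 4)/(k - 1)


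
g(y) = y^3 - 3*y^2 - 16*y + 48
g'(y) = 3*y^2 - 6*y - 16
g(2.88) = 0.92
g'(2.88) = -8.40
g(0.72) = 35.30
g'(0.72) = -18.76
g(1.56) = 19.54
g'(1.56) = -18.06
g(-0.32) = 52.78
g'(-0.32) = -13.77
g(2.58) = 3.92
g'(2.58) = -11.51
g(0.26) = 43.65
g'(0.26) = -17.36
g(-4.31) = -18.83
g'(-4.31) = 65.59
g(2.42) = 5.88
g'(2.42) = -12.95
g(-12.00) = -1920.00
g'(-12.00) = 488.00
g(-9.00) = -780.00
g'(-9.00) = 281.00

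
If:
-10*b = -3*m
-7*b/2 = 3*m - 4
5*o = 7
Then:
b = 8/27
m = 80/81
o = 7/5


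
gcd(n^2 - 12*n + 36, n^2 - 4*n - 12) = n - 6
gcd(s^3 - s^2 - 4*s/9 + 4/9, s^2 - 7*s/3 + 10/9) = s - 2/3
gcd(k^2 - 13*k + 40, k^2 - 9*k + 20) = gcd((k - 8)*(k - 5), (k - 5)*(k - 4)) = k - 5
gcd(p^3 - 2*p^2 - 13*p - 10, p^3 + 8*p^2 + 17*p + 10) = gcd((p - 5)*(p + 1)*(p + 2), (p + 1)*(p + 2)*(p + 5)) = p^2 + 3*p + 2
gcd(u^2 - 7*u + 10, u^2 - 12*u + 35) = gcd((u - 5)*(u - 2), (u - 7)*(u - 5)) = u - 5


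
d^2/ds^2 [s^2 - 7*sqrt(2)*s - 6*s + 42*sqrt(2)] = 2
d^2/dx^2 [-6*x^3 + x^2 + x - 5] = 2 - 36*x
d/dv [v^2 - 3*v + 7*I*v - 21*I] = 2*v - 3 + 7*I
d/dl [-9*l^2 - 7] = -18*l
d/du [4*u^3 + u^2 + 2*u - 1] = 12*u^2 + 2*u + 2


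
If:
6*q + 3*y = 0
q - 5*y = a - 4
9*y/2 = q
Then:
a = 4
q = 0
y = 0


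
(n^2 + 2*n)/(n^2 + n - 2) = n/(n - 1)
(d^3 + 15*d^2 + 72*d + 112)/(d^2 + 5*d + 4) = (d^2 + 11*d + 28)/(d + 1)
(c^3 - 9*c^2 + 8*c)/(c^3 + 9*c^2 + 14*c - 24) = c*(c - 8)/(c^2 + 10*c + 24)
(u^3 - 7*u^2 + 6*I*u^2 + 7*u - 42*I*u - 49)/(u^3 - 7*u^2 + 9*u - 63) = (u^2 + 6*I*u + 7)/(u^2 + 9)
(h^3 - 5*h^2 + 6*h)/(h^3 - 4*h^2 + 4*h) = (h - 3)/(h - 2)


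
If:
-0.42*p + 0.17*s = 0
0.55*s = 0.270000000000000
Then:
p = 0.20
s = 0.49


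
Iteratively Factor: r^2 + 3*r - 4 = (r + 4)*(r - 1)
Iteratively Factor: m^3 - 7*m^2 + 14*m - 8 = (m - 2)*(m^2 - 5*m + 4) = (m - 4)*(m - 2)*(m - 1)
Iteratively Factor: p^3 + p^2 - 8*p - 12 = (p + 2)*(p^2 - p - 6) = (p + 2)^2*(p - 3)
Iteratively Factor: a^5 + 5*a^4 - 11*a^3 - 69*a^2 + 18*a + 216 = (a + 3)*(a^4 + 2*a^3 - 17*a^2 - 18*a + 72) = (a + 3)*(a + 4)*(a^3 - 2*a^2 - 9*a + 18) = (a + 3)^2*(a + 4)*(a^2 - 5*a + 6) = (a - 3)*(a + 3)^2*(a + 4)*(a - 2)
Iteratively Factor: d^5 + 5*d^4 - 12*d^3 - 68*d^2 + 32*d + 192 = (d + 4)*(d^4 + d^3 - 16*d^2 - 4*d + 48) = (d + 4)^2*(d^3 - 3*d^2 - 4*d + 12) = (d - 2)*(d + 4)^2*(d^2 - d - 6) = (d - 2)*(d + 2)*(d + 4)^2*(d - 3)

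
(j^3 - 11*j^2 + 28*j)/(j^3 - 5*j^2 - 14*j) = (j - 4)/(j + 2)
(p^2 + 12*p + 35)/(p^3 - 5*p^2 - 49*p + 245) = (p + 5)/(p^2 - 12*p + 35)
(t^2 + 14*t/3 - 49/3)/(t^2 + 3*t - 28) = (t - 7/3)/(t - 4)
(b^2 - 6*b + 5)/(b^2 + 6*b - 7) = (b - 5)/(b + 7)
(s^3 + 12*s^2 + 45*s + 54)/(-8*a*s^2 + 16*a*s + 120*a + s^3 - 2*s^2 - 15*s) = (s^2 + 9*s + 18)/(-8*a*s + 40*a + s^2 - 5*s)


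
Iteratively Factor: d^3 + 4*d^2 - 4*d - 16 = (d + 2)*(d^2 + 2*d - 8) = (d - 2)*(d + 2)*(d + 4)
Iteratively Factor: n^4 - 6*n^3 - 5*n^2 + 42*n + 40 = (n + 2)*(n^3 - 8*n^2 + 11*n + 20) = (n - 5)*(n + 2)*(n^2 - 3*n - 4) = (n - 5)*(n - 4)*(n + 2)*(n + 1)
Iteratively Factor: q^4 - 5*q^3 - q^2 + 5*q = (q - 5)*(q^3 - q) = q*(q - 5)*(q^2 - 1) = q*(q - 5)*(q + 1)*(q - 1)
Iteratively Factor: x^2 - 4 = (x - 2)*(x + 2)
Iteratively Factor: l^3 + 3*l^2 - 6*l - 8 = (l + 4)*(l^2 - l - 2) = (l + 1)*(l + 4)*(l - 2)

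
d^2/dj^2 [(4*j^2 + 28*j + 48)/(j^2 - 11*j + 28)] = 48*(3*j^3 - 8*j^2 - 164*j + 676)/(j^6 - 33*j^5 + 447*j^4 - 3179*j^3 + 12516*j^2 - 25872*j + 21952)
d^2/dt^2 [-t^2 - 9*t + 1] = -2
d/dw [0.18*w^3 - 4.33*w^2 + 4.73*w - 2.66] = 0.54*w^2 - 8.66*w + 4.73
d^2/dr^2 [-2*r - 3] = 0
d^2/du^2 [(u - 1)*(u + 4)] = 2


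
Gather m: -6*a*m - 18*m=m*(-6*a - 18)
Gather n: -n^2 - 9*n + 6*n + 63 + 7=-n^2 - 3*n + 70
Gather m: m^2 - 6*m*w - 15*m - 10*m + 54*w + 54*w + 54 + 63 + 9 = m^2 + m*(-6*w - 25) + 108*w + 126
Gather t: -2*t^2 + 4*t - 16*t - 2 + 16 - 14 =-2*t^2 - 12*t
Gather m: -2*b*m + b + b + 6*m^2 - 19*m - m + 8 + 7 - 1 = 2*b + 6*m^2 + m*(-2*b - 20) + 14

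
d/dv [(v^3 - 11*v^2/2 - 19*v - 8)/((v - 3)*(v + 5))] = (v^4 + 4*v^3 - 37*v^2 + 181*v + 301)/(v^4 + 4*v^3 - 26*v^2 - 60*v + 225)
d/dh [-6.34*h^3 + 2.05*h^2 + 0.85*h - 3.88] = -19.02*h^2 + 4.1*h + 0.85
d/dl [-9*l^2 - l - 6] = -18*l - 1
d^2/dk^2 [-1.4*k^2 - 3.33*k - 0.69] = -2.80000000000000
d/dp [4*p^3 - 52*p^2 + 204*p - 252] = 12*p^2 - 104*p + 204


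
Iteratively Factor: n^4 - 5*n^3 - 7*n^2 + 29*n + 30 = (n + 2)*(n^3 - 7*n^2 + 7*n + 15) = (n - 5)*(n + 2)*(n^2 - 2*n - 3) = (n - 5)*(n + 1)*(n + 2)*(n - 3)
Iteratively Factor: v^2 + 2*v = (v + 2)*(v)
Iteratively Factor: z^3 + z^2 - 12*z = (z + 4)*(z^2 - 3*z) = z*(z + 4)*(z - 3)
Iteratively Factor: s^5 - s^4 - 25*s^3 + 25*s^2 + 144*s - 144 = (s - 4)*(s^4 + 3*s^3 - 13*s^2 - 27*s + 36) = (s - 4)*(s + 4)*(s^3 - s^2 - 9*s + 9) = (s - 4)*(s - 1)*(s + 4)*(s^2 - 9) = (s - 4)*(s - 1)*(s + 3)*(s + 4)*(s - 3)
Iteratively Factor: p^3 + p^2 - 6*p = (p + 3)*(p^2 - 2*p) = (p - 2)*(p + 3)*(p)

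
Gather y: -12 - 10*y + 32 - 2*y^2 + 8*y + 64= -2*y^2 - 2*y + 84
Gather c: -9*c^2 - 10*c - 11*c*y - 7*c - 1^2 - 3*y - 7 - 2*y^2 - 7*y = -9*c^2 + c*(-11*y - 17) - 2*y^2 - 10*y - 8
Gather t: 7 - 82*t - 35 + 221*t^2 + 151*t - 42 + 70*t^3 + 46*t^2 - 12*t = 70*t^3 + 267*t^2 + 57*t - 70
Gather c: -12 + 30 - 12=6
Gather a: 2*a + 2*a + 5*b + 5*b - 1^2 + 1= 4*a + 10*b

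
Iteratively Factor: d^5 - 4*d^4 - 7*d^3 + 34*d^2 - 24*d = (d - 2)*(d^4 - 2*d^3 - 11*d^2 + 12*d) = (d - 4)*(d - 2)*(d^3 + 2*d^2 - 3*d) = (d - 4)*(d - 2)*(d + 3)*(d^2 - d) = (d - 4)*(d - 2)*(d - 1)*(d + 3)*(d)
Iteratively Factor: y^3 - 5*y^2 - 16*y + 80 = (y + 4)*(y^2 - 9*y + 20) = (y - 5)*(y + 4)*(y - 4)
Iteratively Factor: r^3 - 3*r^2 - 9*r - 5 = (r + 1)*(r^2 - 4*r - 5) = (r + 1)^2*(r - 5)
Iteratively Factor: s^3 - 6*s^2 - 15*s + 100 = (s + 4)*(s^2 - 10*s + 25) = (s - 5)*(s + 4)*(s - 5)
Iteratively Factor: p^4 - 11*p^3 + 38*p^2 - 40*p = (p)*(p^3 - 11*p^2 + 38*p - 40) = p*(p - 5)*(p^2 - 6*p + 8) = p*(p - 5)*(p - 2)*(p - 4)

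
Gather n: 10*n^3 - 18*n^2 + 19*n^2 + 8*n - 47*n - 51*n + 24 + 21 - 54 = 10*n^3 + n^2 - 90*n - 9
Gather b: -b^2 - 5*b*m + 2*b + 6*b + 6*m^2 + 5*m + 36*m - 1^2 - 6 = -b^2 + b*(8 - 5*m) + 6*m^2 + 41*m - 7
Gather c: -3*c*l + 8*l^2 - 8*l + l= -3*c*l + 8*l^2 - 7*l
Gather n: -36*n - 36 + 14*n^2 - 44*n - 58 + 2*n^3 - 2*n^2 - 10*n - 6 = 2*n^3 + 12*n^2 - 90*n - 100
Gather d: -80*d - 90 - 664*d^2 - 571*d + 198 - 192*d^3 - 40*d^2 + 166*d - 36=-192*d^3 - 704*d^2 - 485*d + 72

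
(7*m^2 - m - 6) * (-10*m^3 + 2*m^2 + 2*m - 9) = -70*m^5 + 24*m^4 + 72*m^3 - 77*m^2 - 3*m + 54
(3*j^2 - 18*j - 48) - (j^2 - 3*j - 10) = 2*j^2 - 15*j - 38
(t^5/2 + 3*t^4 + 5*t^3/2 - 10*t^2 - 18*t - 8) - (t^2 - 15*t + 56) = t^5/2 + 3*t^4 + 5*t^3/2 - 11*t^2 - 3*t - 64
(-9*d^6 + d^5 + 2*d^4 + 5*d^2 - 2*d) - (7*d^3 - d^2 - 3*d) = -9*d^6 + d^5 + 2*d^4 - 7*d^3 + 6*d^2 + d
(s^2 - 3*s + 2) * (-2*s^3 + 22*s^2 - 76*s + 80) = -2*s^5 + 28*s^4 - 146*s^3 + 352*s^2 - 392*s + 160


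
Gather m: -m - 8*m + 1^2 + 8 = 9 - 9*m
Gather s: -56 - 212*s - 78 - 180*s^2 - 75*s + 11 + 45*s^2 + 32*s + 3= -135*s^2 - 255*s - 120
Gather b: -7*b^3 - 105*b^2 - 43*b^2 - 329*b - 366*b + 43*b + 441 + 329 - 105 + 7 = -7*b^3 - 148*b^2 - 652*b + 672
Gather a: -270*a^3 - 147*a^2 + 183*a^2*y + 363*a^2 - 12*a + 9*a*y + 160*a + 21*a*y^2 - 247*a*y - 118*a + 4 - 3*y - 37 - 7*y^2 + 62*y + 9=-270*a^3 + a^2*(183*y + 216) + a*(21*y^2 - 238*y + 30) - 7*y^2 + 59*y - 24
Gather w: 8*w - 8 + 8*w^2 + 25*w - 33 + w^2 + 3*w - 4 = 9*w^2 + 36*w - 45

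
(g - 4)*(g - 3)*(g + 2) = g^3 - 5*g^2 - 2*g + 24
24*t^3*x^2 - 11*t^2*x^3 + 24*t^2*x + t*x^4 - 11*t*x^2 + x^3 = x*(-8*t + x)*(-3*t + x)*(t*x + 1)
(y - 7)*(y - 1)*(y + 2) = y^3 - 6*y^2 - 9*y + 14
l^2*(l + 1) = l^3 + l^2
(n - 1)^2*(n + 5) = n^3 + 3*n^2 - 9*n + 5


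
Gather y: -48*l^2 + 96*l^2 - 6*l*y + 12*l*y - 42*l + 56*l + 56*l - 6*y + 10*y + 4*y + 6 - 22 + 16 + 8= 48*l^2 + 70*l + y*(6*l + 8) + 8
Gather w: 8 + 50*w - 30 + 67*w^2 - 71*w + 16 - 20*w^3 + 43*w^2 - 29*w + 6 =-20*w^3 + 110*w^2 - 50*w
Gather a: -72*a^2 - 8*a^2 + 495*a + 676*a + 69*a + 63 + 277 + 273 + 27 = -80*a^2 + 1240*a + 640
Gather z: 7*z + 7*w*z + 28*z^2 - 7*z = 7*w*z + 28*z^2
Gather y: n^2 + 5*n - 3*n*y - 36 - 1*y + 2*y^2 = n^2 + 5*n + 2*y^2 + y*(-3*n - 1) - 36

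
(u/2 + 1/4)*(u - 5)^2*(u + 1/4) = u^4/2 - 37*u^3/8 + 141*u^2/16 + 35*u/4 + 25/16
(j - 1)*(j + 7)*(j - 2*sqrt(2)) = j^3 - 2*sqrt(2)*j^2 + 6*j^2 - 12*sqrt(2)*j - 7*j + 14*sqrt(2)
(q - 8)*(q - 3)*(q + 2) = q^3 - 9*q^2 + 2*q + 48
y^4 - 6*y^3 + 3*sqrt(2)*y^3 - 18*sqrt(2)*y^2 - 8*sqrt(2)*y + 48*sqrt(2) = (y - 6)*(y - sqrt(2))*(y + 2*sqrt(2))^2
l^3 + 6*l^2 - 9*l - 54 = (l - 3)*(l + 3)*(l + 6)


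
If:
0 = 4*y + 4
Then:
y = -1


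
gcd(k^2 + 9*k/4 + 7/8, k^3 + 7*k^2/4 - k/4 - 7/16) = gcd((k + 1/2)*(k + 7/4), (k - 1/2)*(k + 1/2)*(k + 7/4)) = k^2 + 9*k/4 + 7/8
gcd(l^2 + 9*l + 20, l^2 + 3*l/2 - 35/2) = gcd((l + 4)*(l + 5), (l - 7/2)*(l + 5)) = l + 5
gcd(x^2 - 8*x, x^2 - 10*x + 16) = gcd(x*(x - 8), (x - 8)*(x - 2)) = x - 8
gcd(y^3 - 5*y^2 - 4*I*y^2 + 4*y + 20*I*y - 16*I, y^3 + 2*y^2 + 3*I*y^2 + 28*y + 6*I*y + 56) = y - 4*I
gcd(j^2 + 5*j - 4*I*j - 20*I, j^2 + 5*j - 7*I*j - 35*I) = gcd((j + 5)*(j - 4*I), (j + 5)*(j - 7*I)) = j + 5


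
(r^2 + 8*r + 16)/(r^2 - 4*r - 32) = (r + 4)/(r - 8)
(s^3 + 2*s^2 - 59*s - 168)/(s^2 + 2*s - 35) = (s^2 - 5*s - 24)/(s - 5)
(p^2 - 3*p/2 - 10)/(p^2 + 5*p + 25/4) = 2*(p - 4)/(2*p + 5)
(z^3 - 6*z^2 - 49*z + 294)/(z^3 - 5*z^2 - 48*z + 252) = (z - 7)/(z - 6)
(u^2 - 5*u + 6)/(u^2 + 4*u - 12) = (u - 3)/(u + 6)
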